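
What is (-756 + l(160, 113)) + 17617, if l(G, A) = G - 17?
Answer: 17004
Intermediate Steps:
l(G, A) = -17 + G
(-756 + l(160, 113)) + 17617 = (-756 + (-17 + 160)) + 17617 = (-756 + 143) + 17617 = -613 + 17617 = 17004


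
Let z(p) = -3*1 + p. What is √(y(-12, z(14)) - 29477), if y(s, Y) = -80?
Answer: I*√29557 ≈ 171.92*I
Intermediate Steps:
z(p) = -3 + p
√(y(-12, z(14)) - 29477) = √(-80 - 29477) = √(-29557) = I*√29557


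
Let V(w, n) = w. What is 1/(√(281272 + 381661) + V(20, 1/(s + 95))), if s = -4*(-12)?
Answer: -20/662533 + √662933/662533 ≈ 0.0011987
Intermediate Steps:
s = 48
1/(√(281272 + 381661) + V(20, 1/(s + 95))) = 1/(√(281272 + 381661) + 20) = 1/(√662933 + 20) = 1/(20 + √662933)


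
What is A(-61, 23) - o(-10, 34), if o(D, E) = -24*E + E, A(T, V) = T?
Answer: 721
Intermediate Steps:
o(D, E) = -23*E
A(-61, 23) - o(-10, 34) = -61 - (-23)*34 = -61 - 1*(-782) = -61 + 782 = 721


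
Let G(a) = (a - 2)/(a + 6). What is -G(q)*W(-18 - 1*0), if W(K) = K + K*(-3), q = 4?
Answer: -36/5 ≈ -7.2000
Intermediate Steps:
G(a) = (-2 + a)/(6 + a)
W(K) = -2*K (W(K) = K - 3*K = -2*K)
-G(q)*W(-18 - 1*0) = -(-2 + 4)/(6 + 4)*(-2*(-18 - 1*0)) = -2/10*(-2*(-18 + 0)) = -(⅒)*2*(-2*(-18)) = -36/5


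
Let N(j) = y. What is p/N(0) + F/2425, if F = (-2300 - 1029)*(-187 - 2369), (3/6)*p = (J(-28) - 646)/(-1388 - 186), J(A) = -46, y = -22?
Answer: 73660916018/20993225 ≈ 3508.8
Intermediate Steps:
N(j) = -22
p = 692/787 (p = 2*((-46 - 646)/(-1388 - 186)) = 2*(-692/(-1574)) = 2*(-692*(-1/1574)) = 2*(346/787) = 692/787 ≈ 0.87929)
F = 8508924 (F = -3329*(-2556) = 8508924)
p/N(0) + F/2425 = (692/787)/(-22) + 8508924/2425 = (692/787)*(-1/22) + 8508924*(1/2425) = -346/8657 + 8508924/2425 = 73660916018/20993225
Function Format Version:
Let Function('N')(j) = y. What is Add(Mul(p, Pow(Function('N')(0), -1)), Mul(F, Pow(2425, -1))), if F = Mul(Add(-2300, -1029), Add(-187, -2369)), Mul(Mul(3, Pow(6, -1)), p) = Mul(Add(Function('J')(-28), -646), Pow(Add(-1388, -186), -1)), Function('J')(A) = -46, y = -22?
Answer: Rational(73660916018, 20993225) ≈ 3508.8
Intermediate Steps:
Function('N')(j) = -22
p = Rational(692, 787) (p = Mul(2, Mul(Add(-46, -646), Pow(Add(-1388, -186), -1))) = Mul(2, Mul(-692, Pow(-1574, -1))) = Mul(2, Mul(-692, Rational(-1, 1574))) = Mul(2, Rational(346, 787)) = Rational(692, 787) ≈ 0.87929)
F = 8508924 (F = Mul(-3329, -2556) = 8508924)
Add(Mul(p, Pow(Function('N')(0), -1)), Mul(F, Pow(2425, -1))) = Add(Mul(Rational(692, 787), Pow(-22, -1)), Mul(8508924, Pow(2425, -1))) = Add(Mul(Rational(692, 787), Rational(-1, 22)), Mul(8508924, Rational(1, 2425))) = Add(Rational(-346, 8657), Rational(8508924, 2425)) = Rational(73660916018, 20993225)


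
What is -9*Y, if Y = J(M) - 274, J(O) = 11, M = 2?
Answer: 2367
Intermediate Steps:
Y = -263 (Y = 11 - 274 = -263)
-9*Y = -9*(-263) = 2367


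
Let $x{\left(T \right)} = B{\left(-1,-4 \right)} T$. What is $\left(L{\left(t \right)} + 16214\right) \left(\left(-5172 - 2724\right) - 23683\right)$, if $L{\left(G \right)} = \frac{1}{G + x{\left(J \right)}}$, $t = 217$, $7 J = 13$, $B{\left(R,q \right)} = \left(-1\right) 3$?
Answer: $- \frac{757792641933}{1480} \approx -5.1202 \cdot 10^{8}$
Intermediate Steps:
$B{\left(R,q \right)} = -3$
$J = \frac{13}{7}$ ($J = \frac{1}{7} \cdot 13 = \frac{13}{7} \approx 1.8571$)
$x{\left(T \right)} = - 3 T$
$L{\left(G \right)} = \frac{1}{- \frac{39}{7} + G}$ ($L{\left(G \right)} = \frac{1}{G - \frac{39}{7}} = \frac{1}{- \frac{39}{7} + G}$)
$\left(L{\left(t \right)} + 16214\right) \left(\left(-5172 - 2724\right) - 23683\right) = \left(\frac{7}{-39 + 7 \cdot 217} + 16214\right) \left(\left(-5172 - 2724\right) - 23683\right) = \left(\frac{7}{-39 + 1519} + 16214\right) \left(\left(-5172 - 2724\right) - 23683\right) = \left(\frac{7}{1480} + 16214\right) \left(-7896 - 23683\right) = \left(7 \cdot \frac{1}{1480} + 16214\right) \left(-31579\right) = \left(\frac{7}{1480} + 16214\right) \left(-31579\right) = \frac{23996727}{1480} \left(-31579\right) = - \frac{757792641933}{1480}$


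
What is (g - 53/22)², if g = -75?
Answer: 2900209/484 ≈ 5992.2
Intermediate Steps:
(g - 53/22)² = (-75 - 53/22)² = (-1703/22)² = 2900209/484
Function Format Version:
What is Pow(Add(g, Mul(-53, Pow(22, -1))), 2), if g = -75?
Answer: Rational(2900209, 484) ≈ 5992.2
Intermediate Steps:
Pow(Add(g, Mul(-53, Pow(22, -1))), 2) = Pow(Add(-75, Mul(-53, Pow(22, -1))), 2) = Pow(Add(-75, Mul(-53, Rational(1, 22))), 2) = Pow(Add(-75, Rational(-53, 22)), 2) = Pow(Rational(-1703, 22), 2) = Rational(2900209, 484)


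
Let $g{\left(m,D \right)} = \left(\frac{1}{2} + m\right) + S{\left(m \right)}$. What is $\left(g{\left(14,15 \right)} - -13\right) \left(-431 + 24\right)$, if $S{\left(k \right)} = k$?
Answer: $- \frac{33781}{2} \approx -16891.0$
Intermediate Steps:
$g{\left(m,D \right)} = \frac{1}{2} + 2 m$ ($g{\left(m,D \right)} = \left(\frac{1}{2} + m\right) + m = \frac{1}{2} + 2 m$)
$\left(g{\left(14,15 \right)} - -13\right) \left(-431 + 24\right) = \left(\left(\frac{1}{2} + 2 \cdot 14\right) - -13\right) \left(-431 + 24\right) = \left(\left(\frac{1}{2} + 28\right) + 13\right) \left(-407\right) = \left(\frac{57}{2} + 13\right) \left(-407\right) = \frac{83}{2} \left(-407\right) = - \frac{33781}{2}$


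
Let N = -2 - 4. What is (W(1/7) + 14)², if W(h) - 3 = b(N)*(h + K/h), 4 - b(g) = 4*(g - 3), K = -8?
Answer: 240901441/49 ≈ 4.9164e+6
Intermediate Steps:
N = -6
b(g) = 16 - 4*g (b(g) = 4 - 4*(g - 3) = 4 - 4*(-3 + g) = 4 - (-12 + 4*g) = 4 + (12 - 4*g) = 16 - 4*g)
W(h) = 3 - 320/h + 40*h (W(h) = 3 + (16 - 4*(-6))*(h - 8/h) = 3 + (16 + 24)*(h - 8/h) = 3 + 40*(h - 8/h) = 3 + (-320/h + 40*h) = 3 - 320/h + 40*h)
(W(1/7) + 14)² = ((3 - 320/(1/7) + 40/7) + 14)² = ((3 - 320/⅐ + 40*(⅐)) + 14)² = ((3 - 320*7 + 40/7) + 14)² = ((3 - 2240 + 40/7) + 14)² = (-15619/7 + 14)² = (-15521/7)² = 240901441/49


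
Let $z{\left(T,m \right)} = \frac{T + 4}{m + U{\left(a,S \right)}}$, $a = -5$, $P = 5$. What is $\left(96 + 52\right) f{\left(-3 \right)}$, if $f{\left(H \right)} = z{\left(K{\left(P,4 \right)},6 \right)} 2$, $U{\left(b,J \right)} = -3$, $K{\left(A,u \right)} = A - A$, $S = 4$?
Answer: $\frac{1184}{3} \approx 394.67$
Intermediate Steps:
$K{\left(A,u \right)} = 0$
$z{\left(T,m \right)} = \frac{4 + T}{-3 + m}$ ($z{\left(T,m \right)} = \frac{T + 4}{m - 3} = \frac{4 + T}{-3 + m}$)
$f{\left(H \right)} = \frac{8}{3}$ ($f{\left(H \right)} = \frac{4 + 0}{-3 + 6} \cdot 2 = \frac{1}{3} \cdot 4 \cdot 2 = \frac{4}{3} \cdot 2 = \frac{8}{3}$)
$\left(96 + 52\right) f{\left(-3 \right)} = \left(96 + 52\right) \frac{8}{3} = 148 \cdot \frac{8}{3} = \frac{1184}{3}$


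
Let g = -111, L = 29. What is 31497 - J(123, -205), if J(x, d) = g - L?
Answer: 31637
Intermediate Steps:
J(x, d) = -140 (J(x, d) = -111 - 1*29 = -111 - 29 = -140)
31497 - J(123, -205) = 31497 - 1*(-140) = 31497 + 140 = 31637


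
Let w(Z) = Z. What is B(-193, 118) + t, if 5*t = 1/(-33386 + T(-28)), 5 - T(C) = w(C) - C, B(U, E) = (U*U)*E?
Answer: 733611232709/166905 ≈ 4.3954e+6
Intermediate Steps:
B(U, E) = E*U**2 (B(U, E) = U**2*E = E*U**2)
T(C) = 5 (T(C) = 5 - (C - C) = 5 - 1*0 = 5 + 0 = 5)
t = -1/166905 (t = 1/(5*(-33386 + 5)) = (1/5)/(-33381) = (1/5)*(-1/33381) = -1/166905 ≈ -5.9914e-6)
B(-193, 118) + t = 118*(-193)**2 - 1/166905 = 118*37249 - 1/166905 = 4395382 - 1/166905 = 733611232709/166905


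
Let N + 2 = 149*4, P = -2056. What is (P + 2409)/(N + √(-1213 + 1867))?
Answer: 34947/58697 - 353*√654/352182 ≈ 0.56975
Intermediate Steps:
N = 594 (N = -2 + 149*4 = -2 + 596 = 594)
(P + 2409)/(N + √(-1213 + 1867)) = (-2056 + 2409)/(594 + √(-1213 + 1867)) = 353/(594 + √654)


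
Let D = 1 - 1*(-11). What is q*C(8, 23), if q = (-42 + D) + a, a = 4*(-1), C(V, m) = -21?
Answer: 714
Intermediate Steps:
D = 12 (D = 1 + 11 = 12)
a = -4
q = -34 (q = (-42 + 12) - 4 = -30 - 4 = -34)
q*C(8, 23) = -34*(-21) = 714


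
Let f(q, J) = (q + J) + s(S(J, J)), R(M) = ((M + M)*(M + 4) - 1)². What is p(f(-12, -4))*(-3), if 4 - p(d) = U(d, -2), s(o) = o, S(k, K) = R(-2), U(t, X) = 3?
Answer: -3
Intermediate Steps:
R(M) = (-1 + 2*M*(4 + M))² (R(M) = ((2*M)*(4 + M) - 1)² = (2*M*(4 + M) - 1)² = (-1 + 2*M*(4 + M))²)
S(k, K) = 81 (S(k, K) = (-1 + 2*(-2)² + 8*(-2))² = (-1 + 2*4 - 16)² = (-1 + 8 - 16)² = (-9)² = 81)
f(q, J) = 81 + J + q (f(q, J) = (q + J) + 81 = (J + q) + 81 = 81 + J + q)
p(d) = 1 (p(d) = 4 - 1*3 = 4 - 3 = 1)
p(f(-12, -4))*(-3) = 1*(-3) = -3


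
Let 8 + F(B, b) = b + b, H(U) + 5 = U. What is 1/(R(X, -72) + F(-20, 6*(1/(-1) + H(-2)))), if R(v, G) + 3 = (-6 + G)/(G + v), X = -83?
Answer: -155/16507 ≈ -0.0093900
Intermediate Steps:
H(U) = -5 + U
R(v, G) = -3 + (-6 + G)/(G + v)
F(B, b) = -8 + 2*b (F(B, b) = -8 + (b + b) = -8 + 2*b)
1/(R(X, -72) + F(-20, 6*(1/(-1) + H(-2)))) = 1/((-6 - 3*(-83) - 2*(-72))/(-72 - 83) + (-8 + 2*(6*(1/(-1) + (-5 - 2))))) = 1/((-6 + 249 + 144)/(-155) + (-8 + 2*(6*(-1 - 7)))) = 1/(-1/155*387 + (-8 + 2*(6*(-8)))) = 1/(-387/155 + (-8 + 2*(-48))) = 1/(-387/155 + (-8 - 96)) = 1/(-387/155 - 104) = 1/(-16507/155) = -155/16507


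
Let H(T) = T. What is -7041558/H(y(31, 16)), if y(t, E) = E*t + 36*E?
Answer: -3520779/536 ≈ -6568.6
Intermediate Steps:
y(t, E) = 36*E + E*t
-7041558/H(y(31, 16)) = -7041558*1/(16*(36 + 31)) = -7041558/(16*67) = -7041558/1072 = -7041558*1/1072 = -3520779/536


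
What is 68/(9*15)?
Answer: 68/135 ≈ 0.50370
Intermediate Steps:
68/(9*15) = 68/135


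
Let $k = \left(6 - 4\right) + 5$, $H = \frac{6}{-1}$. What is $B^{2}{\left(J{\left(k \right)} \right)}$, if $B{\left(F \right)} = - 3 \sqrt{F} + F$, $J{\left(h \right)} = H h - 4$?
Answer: $1702 + 276 i \sqrt{46} \approx 1702.0 + 1871.9 i$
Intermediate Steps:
$H = -6$ ($H = 6 \left(-1\right) = -6$)
$k = 7$ ($k = 2 + 5 = 7$)
$J{\left(h \right)} = -4 - 6 h$ ($J{\left(h \right)} = - 6 h - 4 = -4 - 6 h$)
$B{\left(F \right)} = F - 3 \sqrt{F}$
$B^{2}{\left(J{\left(k \right)} \right)} = \left(\left(-4 - 42\right) - 3 \sqrt{-4 - 42}\right)^{2} = \left(-46 - 3 \sqrt{-46}\right)^{2} = \left(-46 - 3 i \sqrt{46}\right)^{2}$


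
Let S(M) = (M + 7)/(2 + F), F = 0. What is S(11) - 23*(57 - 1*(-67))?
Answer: -2843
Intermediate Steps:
S(M) = 7/2 + M/2 (S(M) = (M + 7)/(2 + 0) = (7 + M)/2 = (7 + M)*(1/2) = 7/2 + M/2)
S(11) - 23*(57 - 1*(-67)) = (7/2 + (1/2)*11) - 23*(57 - 1*(-67)) = (7/2 + 11/2) - 23*(57 + 67) = 9 - 23*124 = 9 - 2852 = -2843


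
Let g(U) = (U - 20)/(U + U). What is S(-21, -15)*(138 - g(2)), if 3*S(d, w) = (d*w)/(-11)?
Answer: -29925/22 ≈ -1360.2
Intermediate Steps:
S(d, w) = -d*w/33 (S(d, w) = ((d*w)/(-11))/3 = ((d*w)*(-1/11))/3 = (-d*w/11)/3 = -d*w/33)
g(U) = (-20 + U)/(2*U) (g(U) = (-20 + U)/((2*U)) = (-20 + U)*(1/(2*U)) = (-20 + U)/(2*U))
S(-21, -15)*(138 - g(2)) = (-1/33*(-21)*(-15))*(138 - (-20 + 2)/(2*2)) = -105*(138 - (-18)/(2*2))/11 = -105*(138 - 1*(-9/2))/11 = -105*(138 + 9/2)/11 = -105/11*285/2 = -29925/22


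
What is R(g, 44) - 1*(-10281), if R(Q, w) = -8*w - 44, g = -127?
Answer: 9885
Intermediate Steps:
R(Q, w) = -44 - 8*w
R(g, 44) - 1*(-10281) = (-44 - 8*44) - 1*(-10281) = (-44 - 352) + 10281 = -396 + 10281 = 9885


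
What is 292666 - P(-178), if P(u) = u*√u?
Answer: 292666 + 178*I*√178 ≈ 2.9267e+5 + 2374.8*I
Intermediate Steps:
P(u) = u^(3/2)
292666 - P(-178) = 292666 - (-178)^(3/2) = 292666 - (-178)*I*√178 = 292666 + 178*I*√178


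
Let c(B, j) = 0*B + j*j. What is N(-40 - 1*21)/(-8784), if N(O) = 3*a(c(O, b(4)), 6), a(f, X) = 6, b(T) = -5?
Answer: -1/488 ≈ -0.0020492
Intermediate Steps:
c(B, j) = j² (c(B, j) = 0 + j² = j²)
N(O) = 18 (N(O) = 3*6 = 18)
N(-40 - 1*21)/(-8784) = 18/(-8784) = 18*(-1/8784) = -1/488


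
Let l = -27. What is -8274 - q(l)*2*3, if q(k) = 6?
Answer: -8310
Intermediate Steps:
-8274 - q(l)*2*3 = -8274 - 6*2*3 = -8274 - 6*6 = -8274 - 1*36 = -8274 - 36 = -8310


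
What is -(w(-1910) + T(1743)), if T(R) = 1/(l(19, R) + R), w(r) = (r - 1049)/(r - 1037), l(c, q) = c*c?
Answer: -6228683/6200488 ≈ -1.0045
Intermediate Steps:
l(c, q) = c²
w(r) = (-1049 + r)/(-1037 + r)
T(R) = 1/(361 + R) (T(R) = 1/(19² + R) = 1/(361 + R))
-(w(-1910) + T(1743)) = -((-1049 - 1910)/(-1037 - 1910) + 1/(361 + 1743)) = -(-2959/(-2947) + 1/2104) = -(-1/2947*(-2959) + 1/2104) = -(2959/2947 + 1/2104) = -1*6228683/6200488 = -6228683/6200488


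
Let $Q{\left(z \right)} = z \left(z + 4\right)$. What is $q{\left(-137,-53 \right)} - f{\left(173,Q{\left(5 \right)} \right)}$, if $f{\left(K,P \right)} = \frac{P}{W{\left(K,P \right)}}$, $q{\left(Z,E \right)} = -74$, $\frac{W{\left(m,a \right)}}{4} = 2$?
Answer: $- \frac{637}{8} \approx -79.625$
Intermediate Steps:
$Q{\left(z \right)} = z \left(4 + z\right)$
$W{\left(m,a \right)} = 8$ ($W{\left(m,a \right)} = 4 \cdot 2 = 8$)
$f{\left(K,P \right)} = \frac{P}{8}$
$q{\left(-137,-53 \right)} - f{\left(173,Q{\left(5 \right)} \right)} = -74 - \frac{5 \left(4 + 5\right)}{8} = -74 - \frac{5 \cdot 9}{8} = -74 - \frac{1}{8} \cdot 45 = -74 - \frac{45}{8} = - \frac{637}{8}$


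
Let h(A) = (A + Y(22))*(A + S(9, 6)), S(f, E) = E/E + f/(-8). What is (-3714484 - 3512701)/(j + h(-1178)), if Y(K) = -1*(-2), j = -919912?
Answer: -1032455/66509 ≈ -15.524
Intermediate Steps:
Y(K) = 2
S(f, E) = 1 - f/8 (S(f, E) = 1 + f*(-1/8) = 1 - f/8)
h(A) = (2 + A)*(-1/8 + A) (h(A) = (A + 2)*(A + (1 - 1/8*9)) = (2 + A)*(A + (1 - 9/8)) = (2 + A)*(A - 1/8) = (2 + A)*(-1/8 + A))
(-3714484 - 3512701)/(j + h(-1178)) = (-3714484 - 3512701)/(-919912 + (-1/4 + (-1178)**2 + (15/8)*(-1178))) = -7227185/(-919912 + (-1/4 + 1387684 - 8835/4)) = -7227185/(-919912 + 1385475) = -7227185/465563 = -7227185*1/465563 = -1032455/66509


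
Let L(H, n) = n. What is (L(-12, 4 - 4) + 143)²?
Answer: 20449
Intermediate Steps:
(L(-12, 4 - 4) + 143)² = ((4 - 4) + 143)² = (0 + 143)² = 143² = 20449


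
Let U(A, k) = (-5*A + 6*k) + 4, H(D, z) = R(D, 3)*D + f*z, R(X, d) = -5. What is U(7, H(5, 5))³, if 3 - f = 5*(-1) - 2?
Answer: 1685159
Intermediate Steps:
f = 10 (f = 3 - (5*(-1) - 2) = 3 - (-5 - 2) = 3 - 1*(-7) = 3 + 7 = 10)
H(D, z) = -5*D + 10*z
U(A, k) = 4 - 5*A + 6*k
U(7, H(5, 5))³ = (4 - 5*7 + 6*(-5*5 + 10*5))³ = (4 - 35 + 6*(-25 + 50))³ = (4 - 35 + 6*25)³ = (4 - 35 + 150)³ = 119³ = 1685159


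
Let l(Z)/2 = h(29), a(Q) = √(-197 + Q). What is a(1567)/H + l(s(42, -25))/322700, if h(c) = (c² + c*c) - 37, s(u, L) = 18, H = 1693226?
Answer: 47/4610 + √1370/1693226 ≈ 0.010217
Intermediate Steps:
h(c) = -37 + 2*c² (h(c) = (c² + c²) - 37 = 2*c² - 37 = -37 + 2*c²)
l(Z) = 3290 (l(Z) = 2*(-37 + 2*29²) = 2*(-37 + 2*841) = 2*(-37 + 1682) = 2*1645 = 3290)
a(1567)/H + l(s(42, -25))/322700 = √(-197 + 1567)/1693226 + 3290/322700 = √1370*(1/1693226) + 3290*(1/322700) = √1370/1693226 + 47/4610 = 47/4610 + √1370/1693226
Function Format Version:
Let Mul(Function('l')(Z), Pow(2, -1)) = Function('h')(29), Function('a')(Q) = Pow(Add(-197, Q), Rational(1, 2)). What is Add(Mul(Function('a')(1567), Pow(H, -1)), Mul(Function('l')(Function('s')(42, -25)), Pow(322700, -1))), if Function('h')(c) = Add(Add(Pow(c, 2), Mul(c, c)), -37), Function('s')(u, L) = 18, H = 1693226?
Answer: Add(Rational(47, 4610), Mul(Rational(1, 1693226), Pow(1370, Rational(1, 2)))) ≈ 0.010217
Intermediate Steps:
Function('h')(c) = Add(-37, Mul(2, Pow(c, 2))) (Function('h')(c) = Add(Add(Pow(c, 2), Pow(c, 2)), -37) = Add(Mul(2, Pow(c, 2)), -37) = Add(-37, Mul(2, Pow(c, 2))))
Function('l')(Z) = 3290 (Function('l')(Z) = Mul(2, Add(-37, Mul(2, Pow(29, 2)))) = Mul(2, Add(-37, Mul(2, 841))) = Mul(2, Add(-37, 1682)) = Mul(2, 1645) = 3290)
Add(Mul(Function('a')(1567), Pow(H, -1)), Mul(Function('l')(Function('s')(42, -25)), Pow(322700, -1))) = Add(Mul(Pow(Add(-197, 1567), Rational(1, 2)), Pow(1693226, -1)), Mul(3290, Pow(322700, -1))) = Add(Mul(Pow(1370, Rational(1, 2)), Rational(1, 1693226)), Mul(3290, Rational(1, 322700))) = Add(Mul(Rational(1, 1693226), Pow(1370, Rational(1, 2))), Rational(47, 4610)) = Add(Rational(47, 4610), Mul(Rational(1, 1693226), Pow(1370, Rational(1, 2))))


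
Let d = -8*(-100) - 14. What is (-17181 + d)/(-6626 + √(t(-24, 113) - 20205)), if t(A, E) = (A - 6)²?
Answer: 108633270/43923181 + 49185*I*√2145/43923181 ≈ 2.4733 + 0.051862*I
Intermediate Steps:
t(A, E) = (-6 + A)²
d = 786 (d = 800 - 14 = 786)
(-17181 + d)/(-6626 + √(t(-24, 113) - 20205)) = (-17181 + 786)/(-6626 + √((-6 - 24)² - 20205)) = -16395/(-6626 + √((-30)² - 20205)) = -16395/(-6626 + √(900 - 20205)) = -16395/(-6626 + √(-19305)) = -16395/(-6626 + 3*I*√2145)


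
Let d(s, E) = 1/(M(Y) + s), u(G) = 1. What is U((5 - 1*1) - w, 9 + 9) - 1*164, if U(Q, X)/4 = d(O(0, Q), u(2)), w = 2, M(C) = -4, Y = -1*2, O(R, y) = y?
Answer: -166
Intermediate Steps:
Y = -2
d(s, E) = 1/(-4 + s)
U(Q, X) = 4/(-4 + Q)
U((5 - 1*1) - w, 9 + 9) - 1*164 = 4/(-4 + ((5 - 1*1) - 1*2)) - 1*164 = 4/(-4 + ((5 - 1) - 2)) - 164 = 4/(-4 + (4 - 2)) - 164 = 4/(-4 + 2) - 164 = 4/(-2) - 164 = 4*(-1/2) - 164 = -2 - 164 = -166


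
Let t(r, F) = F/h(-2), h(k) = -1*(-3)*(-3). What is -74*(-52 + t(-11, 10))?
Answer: 35372/9 ≈ 3930.2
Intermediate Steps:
h(k) = -9 (h(k) = 3*(-3) = -9)
t(r, F) = -F/9 (t(r, F) = F/(-9) = F*(-⅑) = -F/9)
-74*(-52 + t(-11, 10)) = -74*(-52 - ⅑*10) = -74*(-52 - 10/9) = -74*(-478/9) = 35372/9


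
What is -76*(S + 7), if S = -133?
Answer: 9576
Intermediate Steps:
-76*(S + 7) = -76*(-133 + 7) = -76*(-126) = 9576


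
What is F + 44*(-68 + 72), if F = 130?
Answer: 306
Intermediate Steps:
F + 44*(-68 + 72) = 130 + 44*(-68 + 72) = 130 + 44*4 = 130 + 176 = 306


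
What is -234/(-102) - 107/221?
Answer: 400/221 ≈ 1.8100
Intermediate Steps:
-234/(-102) - 107/221 = -234*(-1/102) - 107*1/221 = 39/17 - 107/221 = 400/221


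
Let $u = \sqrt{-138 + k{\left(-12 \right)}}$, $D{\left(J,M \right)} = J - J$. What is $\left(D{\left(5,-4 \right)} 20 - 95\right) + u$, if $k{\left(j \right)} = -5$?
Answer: $-95 + i \sqrt{143} \approx -95.0 + 11.958 i$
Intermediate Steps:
$D{\left(J,M \right)} = 0$
$u = i \sqrt{143}$ ($u = \sqrt{-138 - 5} = \sqrt{-143} = i \sqrt{143} \approx 11.958 i$)
$\left(D{\left(5,-4 \right)} 20 - 95\right) + u = \left(0 \cdot 20 - 95\right) + i \sqrt{143} = \left(0 - 95\right) + i \sqrt{143} = -95 + i \sqrt{143}$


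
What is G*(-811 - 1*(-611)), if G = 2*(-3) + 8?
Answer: -400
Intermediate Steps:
G = 2 (G = -6 + 8 = 2)
G*(-811 - 1*(-611)) = 2*(-811 - 1*(-611)) = 2*(-811 + 611) = 2*(-200) = -400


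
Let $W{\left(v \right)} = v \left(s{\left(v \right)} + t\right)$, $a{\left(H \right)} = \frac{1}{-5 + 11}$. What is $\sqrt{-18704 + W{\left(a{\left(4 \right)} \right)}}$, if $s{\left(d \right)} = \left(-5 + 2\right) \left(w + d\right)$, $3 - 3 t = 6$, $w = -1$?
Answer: $\frac{i \sqrt{74815}}{2} \approx 136.76 i$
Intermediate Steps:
$t = -1$ ($t = 1 - 2 = -1$)
$s{\left(d \right)} = 3 - 3 d$ ($s{\left(d \right)} = \left(-5 + 2\right) \left(-1 + d\right) = - 3 \left(-1 + d\right) = 3 - 3 d$)
$a{\left(H \right)} = \frac{1}{6}$
$W{\left(v \right)} = v \left(2 - 3 v\right)$ ($W{\left(v \right)} = v \left(\left(3 - 3 v\right) - 1\right) = v \left(2 - 3 v\right)$)
$\sqrt{-18704 + W{\left(a{\left(4 \right)} \right)}} = \sqrt{-18704 + \frac{2 - \frac{1}{2}}{6}} = \sqrt{-18704 + \frac{1}{6} \cdot \frac{3}{2}} = \sqrt{-18704 + \frac{1}{4}} = \sqrt{- \frac{74815}{4}} = \frac{i \sqrt{74815}}{2}$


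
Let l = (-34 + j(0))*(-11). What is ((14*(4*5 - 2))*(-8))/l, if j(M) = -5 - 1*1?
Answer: -252/55 ≈ -4.5818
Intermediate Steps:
j(M) = -6 (j(M) = -5 - 1 = -6)
l = 440 (l = (-34 - 6)*(-11) = -40*(-11) = 440)
((14*(4*5 - 2))*(-8))/l = ((14*(4*5 - 2))*(-8))/440 = ((14*(20 - 2))*(-8))*(1/440) = ((14*18)*(-8))*(1/440) = (252*(-8))*(1/440) = -2016*1/440 = -252/55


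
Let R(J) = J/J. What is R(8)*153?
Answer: 153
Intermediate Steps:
R(J) = 1
R(8)*153 = 1*153 = 153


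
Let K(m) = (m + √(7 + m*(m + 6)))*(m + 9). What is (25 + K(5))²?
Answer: 21177 + 2660*√62 ≈ 42122.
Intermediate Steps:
K(m) = (9 + m)*(m + √(7 + m*(6 + m))) (K(m) = (m + √(7 + m*(6 + m)))*(9 + m) = (9 + m)*(m + √(7 + m*(6 + m))))
(25 + K(5))² = (25 + (5² + 9*5 + 9*√(7 + 5² + 6*5) + 5*√(7 + 5² + 6*5)))² = (25 + (25 + 45 + 9*√(7 + 25 + 30) + 5*√(7 + 25 + 30)))² = (25 + (25 + 45 + 9*√62 + 5*√62))² = (25 + (70 + 14*√62))² = (95 + 14*√62)²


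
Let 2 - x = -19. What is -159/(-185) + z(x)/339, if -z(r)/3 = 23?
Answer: 13712/20905 ≈ 0.65592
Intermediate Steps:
x = 21 (x = 2 - 1*(-19) = 2 + 19 = 21)
z(r) = -69 (z(r) = -3*23 = -69)
-159/(-185) + z(x)/339 = -159/(-185) - 69/339 = -159*(-1/185) - 69*1/339 = 159/185 - 23/113 = 13712/20905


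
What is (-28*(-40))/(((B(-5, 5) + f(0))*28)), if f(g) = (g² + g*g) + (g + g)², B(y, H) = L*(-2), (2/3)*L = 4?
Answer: -10/3 ≈ -3.3333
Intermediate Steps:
L = 6 (L = (3/2)*4 = 6)
B(y, H) = -12 (B(y, H) = 6*(-2) = -12)
f(g) = 6*g² (f(g) = (g² + g²) + (2*g)² = 2*g² + 4*g² = 6*g²)
(-28*(-40))/(((B(-5, 5) + f(0))*28)) = (-28*(-40))/(((-12 + 6*0²)*28)) = 1120/(((-12 + 6*0)*28)) = 1120/(((-12 + 0)*28)) = 1120/((-12*28)) = 1120/(-336) = 1120*(-1/336) = -10/3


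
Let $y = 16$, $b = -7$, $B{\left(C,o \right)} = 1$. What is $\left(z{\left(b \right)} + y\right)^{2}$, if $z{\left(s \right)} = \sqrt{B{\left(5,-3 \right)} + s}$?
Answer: $\left(16 + i \sqrt{6}\right)^{2} \approx 250.0 + 78.384 i$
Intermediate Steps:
$z{\left(s \right)} = \sqrt{1 + s}$
$\left(z{\left(b \right)} + y\right)^{2} = \left(\sqrt{1 - 7} + 16\right)^{2} = \left(\sqrt{-6} + 16\right)^{2} = \left(i \sqrt{6} + 16\right)^{2} = \left(16 + i \sqrt{6}\right)^{2}$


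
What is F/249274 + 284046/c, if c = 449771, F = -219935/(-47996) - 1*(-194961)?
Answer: 1086733300245535/768732845046712 ≈ 1.4137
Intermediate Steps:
F = 9357568091/47996 (F = -219935*(-1/47996) + 194961 = 219935/47996 + 194961 = 9357568091/47996 ≈ 1.9497e+5)
F/249274 + 284046/c = (9357568091/47996)/249274 + 284046/449771 = (9357568091/47996)*(1/249274) + 284046*(1/449771) = 9357568091/11964154904 + 40578/64253 = 1086733300245535/768732845046712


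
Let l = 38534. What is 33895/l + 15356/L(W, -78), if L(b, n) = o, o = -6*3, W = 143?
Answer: -295558997/346806 ≈ -852.23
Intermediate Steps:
o = -18
L(b, n) = -18
33895/l + 15356/L(W, -78) = 33895/38534 + 15356/(-18) = 33895*(1/38534) + 15356*(-1/18) = 33895/38534 - 7678/9 = -295558997/346806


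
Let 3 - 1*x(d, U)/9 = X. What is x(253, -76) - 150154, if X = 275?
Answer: -152602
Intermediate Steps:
x(d, U) = -2448 (x(d, U) = 27 - 9*275 = 27 - 2475 = -2448)
x(253, -76) - 150154 = -2448 - 150154 = -152602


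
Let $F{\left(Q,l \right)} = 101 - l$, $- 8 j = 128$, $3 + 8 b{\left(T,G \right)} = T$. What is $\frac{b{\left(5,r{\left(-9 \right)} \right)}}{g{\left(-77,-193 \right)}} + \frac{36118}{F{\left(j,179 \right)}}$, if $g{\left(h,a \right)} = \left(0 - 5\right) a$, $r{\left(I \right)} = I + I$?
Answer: $- \frac{69707701}{150540} \approx -463.05$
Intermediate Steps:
$r{\left(I \right)} = 2 I$
$b{\left(T,G \right)} = - \frac{3}{8} + \frac{T}{8}$
$j = -16$ ($j = \left(- \frac{1}{8}\right) 128 = -16$)
$g{\left(h,a \right)} = - 5 a$
$\frac{b{\left(5,r{\left(-9 \right)} \right)}}{g{\left(-77,-193 \right)}} + \frac{36118}{F{\left(j,179 \right)}} = \frac{- \frac{3}{8} + \frac{1}{8} \cdot 5}{\left(-5\right) \left(-193\right)} + \frac{36118}{101 - 179} = \frac{- \frac{3}{8} + \frac{5}{8}}{965} + \frac{36118}{101 - 179} = \frac{1}{4} \cdot \frac{1}{965} + \frac{36118}{-78} = \frac{1}{3860} + 36118 \left(- \frac{1}{78}\right) = \frac{1}{3860} - \frac{18059}{39} = - \frac{69707701}{150540}$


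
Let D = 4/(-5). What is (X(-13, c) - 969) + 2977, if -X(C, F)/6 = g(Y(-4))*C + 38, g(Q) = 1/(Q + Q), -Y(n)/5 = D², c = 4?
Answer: 28285/16 ≈ 1767.8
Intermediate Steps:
D = -⅘ (D = 4*(-⅕) = -⅘ ≈ -0.80000)
Y(n) = -16/5 (Y(n) = -5*(-⅘)² = -5*16/25 = -16/5)
g(Q) = 1/(2*Q)
X(C, F) = -228 + 15*C/16 (X(C, F) = -6*((1/(2*(-16/5)))*C + 38) = -6*(((½)*(-5/16))*C + 38) = -6*(-5*C/32 + 38) = -6*(38 - 5*C/32) = -228 + 15*C/16)
(X(-13, c) - 969) + 2977 = ((-228 + (15/16)*(-13)) - 969) + 2977 = ((-228 - 195/16) - 969) + 2977 = (-3843/16 - 969) + 2977 = -19347/16 + 2977 = 28285/16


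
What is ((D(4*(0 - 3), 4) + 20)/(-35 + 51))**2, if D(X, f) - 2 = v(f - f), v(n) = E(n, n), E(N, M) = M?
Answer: 121/64 ≈ 1.8906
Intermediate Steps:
v(n) = n
D(X, f) = 2 (D(X, f) = 2 + (f - f) = 2 + 0 = 2)
((D(4*(0 - 3), 4) + 20)/(-35 + 51))**2 = ((2 + 20)/(-35 + 51))**2 = (22/16)**2 = (22*(1/16))**2 = (11/8)**2 = 121/64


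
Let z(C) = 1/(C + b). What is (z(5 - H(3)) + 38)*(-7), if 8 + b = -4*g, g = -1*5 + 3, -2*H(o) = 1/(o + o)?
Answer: -16310/61 ≈ -267.38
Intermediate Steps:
H(o) = -1/(4*o) (H(o) = -1/(2*(o + o)) = -1/(2*o)/2 = -1/(4*o))
g = -2 (g = -5 + 3 = -2)
b = 0 (b = -8 - 4*(-2) = -8 + 8 = 0)
z(C) = 1/C (z(C) = 1/(C + 0) = 1/C)
(z(5 - H(3)) + 38)*(-7) = (1/(5 - (-1)/(4*3)) + 38)*(-7) = (1/(5 - 1*(-1/12)) + 38)*(-7) = (1/(5 + 1/12) + 38)*(-7) = (1/(61/12) + 38)*(-7) = (12/61 + 38)*(-7) = (2330/61)*(-7) = -16310/61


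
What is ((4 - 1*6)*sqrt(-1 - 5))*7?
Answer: -14*I*sqrt(6) ≈ -34.293*I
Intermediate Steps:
((4 - 1*6)*sqrt(-1 - 5))*7 = ((4 - 6)*sqrt(-6))*7 = -2*I*sqrt(6)*7 = -14*I*sqrt(6)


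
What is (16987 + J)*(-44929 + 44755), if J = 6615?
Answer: -4106748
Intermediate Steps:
(16987 + J)*(-44929 + 44755) = (16987 + 6615)*(-44929 + 44755) = 23602*(-174) = -4106748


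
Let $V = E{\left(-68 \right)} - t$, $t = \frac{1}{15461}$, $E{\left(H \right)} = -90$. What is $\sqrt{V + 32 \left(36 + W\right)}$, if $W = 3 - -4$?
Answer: $\frac{3 \sqrt{34156518505}}{15461} \approx 35.861$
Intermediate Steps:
$t = \frac{1}{15461} \approx 6.4679 \cdot 10^{-5}$
$W = 7$ ($W = 3 + 4 = 7$)
$V = - \frac{1391491}{15461}$ ($V = -90 - \frac{1}{15461} = - \frac{1391491}{15461} \approx -90.0$)
$\sqrt{V + 32 \left(36 + W\right)} = \sqrt{- \frac{1391491}{15461} + 32 \left(36 + 7\right)} = \sqrt{- \frac{1391491}{15461} + 32 \cdot 43} = \sqrt{- \frac{1391491}{15461} + 1376} = \sqrt{\frac{19882845}{15461}} = \frac{3 \sqrt{34156518505}}{15461}$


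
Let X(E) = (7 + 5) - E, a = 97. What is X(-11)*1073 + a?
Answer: 24776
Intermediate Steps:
X(E) = 12 - E
X(-11)*1073 + a = (12 - 1*(-11))*1073 + 97 = (12 + 11)*1073 + 97 = 23*1073 + 97 = 24679 + 97 = 24776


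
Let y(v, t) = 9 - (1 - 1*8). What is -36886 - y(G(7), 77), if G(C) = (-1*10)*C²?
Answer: -36902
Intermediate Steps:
G(C) = -10*C²
y(v, t) = 16 (y(v, t) = 9 - (1 - 8) = 9 - 1*(-7) = 9 + 7 = 16)
-36886 - y(G(7), 77) = -36886 - 1*16 = -36886 - 16 = -36902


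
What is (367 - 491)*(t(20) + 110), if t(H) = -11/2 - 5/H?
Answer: -12927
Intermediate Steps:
t(H) = -11/2 - 5/H (t(H) = -11*½ - 5/H = -11/2 - 5/H)
(367 - 491)*(t(20) + 110) = (367 - 491)*((-11/2 - 5/20) + 110) = -124*((-11/2 - 5*1/20) + 110) = -124*((-11/2 - ¼) + 110) = -124*(-23/4 + 110) = -124*417/4 = -12927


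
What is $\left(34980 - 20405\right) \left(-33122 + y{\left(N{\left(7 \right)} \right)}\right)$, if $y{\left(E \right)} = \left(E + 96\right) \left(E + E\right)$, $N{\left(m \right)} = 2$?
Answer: $-477039750$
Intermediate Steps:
$y{\left(E \right)} = 2 E \left(96 + E\right)$ ($y{\left(E \right)} = \left(96 + E\right) 2 E = 2 E \left(96 + E\right)$)
$\left(34980 - 20405\right) \left(-33122 + y{\left(N{\left(7 \right)} \right)}\right) = \left(34980 - 20405\right) \left(-33122 + 2 \cdot 2 \left(96 + 2\right)\right) = 14575 \left(-33122 + 2 \cdot 2 \cdot 98\right) = 14575 \left(-33122 + 392\right) = 14575 \left(-32730\right) = -477039750$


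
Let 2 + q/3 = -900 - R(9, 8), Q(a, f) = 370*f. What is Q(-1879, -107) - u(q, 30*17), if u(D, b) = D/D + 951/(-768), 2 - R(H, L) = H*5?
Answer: -10134979/256 ≈ -39590.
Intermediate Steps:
R(H, L) = 2 - 5*H (R(H, L) = 2 - H*5 = 2 - 5*H)
q = -2577 (q = -6 + 3*(-900 - (2 - 5*9)) = -6 + 3*(-900 - (2 - 45)) = -6 + 3*(-900 - 1*(-43)) = -6 + 3*(-900 + 43) = -6 + 3*(-857) = -6 - 2571 = -2577)
u(D, b) = -61/256 (u(D, b) = 1 + 951*(-1/768) = 1 - 317/256 = -61/256)
Q(-1879, -107) - u(q, 30*17) = 370*(-107) - 1*(-61/256) = -39590 + 61/256 = -10134979/256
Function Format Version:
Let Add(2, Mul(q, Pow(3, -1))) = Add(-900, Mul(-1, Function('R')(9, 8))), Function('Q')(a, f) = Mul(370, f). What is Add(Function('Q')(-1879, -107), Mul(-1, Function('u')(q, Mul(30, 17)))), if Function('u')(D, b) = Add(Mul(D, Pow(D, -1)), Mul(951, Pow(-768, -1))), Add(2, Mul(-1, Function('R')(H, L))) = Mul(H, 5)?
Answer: Rational(-10134979, 256) ≈ -39590.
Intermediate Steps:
Function('R')(H, L) = Add(2, Mul(-5, H)) (Function('R')(H, L) = Add(2, Mul(-1, Mul(H, 5))) = Add(2, Mul(-1, Mul(5, H))) = Add(2, Mul(-5, H)))
q = -2577 (q = Add(-6, Mul(3, Add(-900, Mul(-1, Add(2, Mul(-5, 9)))))) = Add(-6, Mul(3, Add(-900, Mul(-1, Add(2, -45))))) = Add(-6, Mul(3, Add(-900, Mul(-1, -43)))) = Add(-6, Mul(3, Add(-900, 43))) = Add(-6, Mul(3, -857)) = Add(-6, -2571) = -2577)
Function('u')(D, b) = Rational(-61, 256) (Function('u')(D, b) = Add(1, Mul(951, Rational(-1, 768))) = Add(1, Rational(-317, 256)) = Rational(-61, 256))
Add(Function('Q')(-1879, -107), Mul(-1, Function('u')(q, Mul(30, 17)))) = Add(Mul(370, -107), Mul(-1, Rational(-61, 256))) = Add(-39590, Rational(61, 256)) = Rational(-10134979, 256)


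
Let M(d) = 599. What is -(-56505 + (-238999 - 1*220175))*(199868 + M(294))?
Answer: 103376622093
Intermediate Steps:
-(-56505 + (-238999 - 1*220175))*(199868 + M(294)) = -(-56505 + (-238999 - 1*220175))*(199868 + 599) = -(-56505 + (-238999 - 220175))*200467 = -(-56505 - 459174)*200467 = -(-515679)*200467 = -1*(-103376622093) = 103376622093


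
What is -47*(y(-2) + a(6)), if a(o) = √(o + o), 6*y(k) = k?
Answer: 47/3 - 94*√3 ≈ -147.15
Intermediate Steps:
y(k) = k/6
a(o) = √2*√o (a(o) = √(2*o) = √2*√o)
-47*(y(-2) + a(6)) = -47*((⅙)*(-2) + √2*√6) = -47*(-⅓ + 2*√3) = 47/3 - 94*√3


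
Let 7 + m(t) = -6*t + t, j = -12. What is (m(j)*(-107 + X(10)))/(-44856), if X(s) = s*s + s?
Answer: -53/14952 ≈ -0.0035447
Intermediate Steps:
X(s) = s + s² (X(s) = s² + s = s + s²)
m(t) = -7 - 5*t (m(t) = -7 + (-6*t + t) = -7 - 5*t)
(m(j)*(-107 + X(10)))/(-44856) = ((-7 - 5*(-12))*(-107 + 10*(1 + 10)))/(-44856) = ((-7 + 60)*(-107 + 10*11))*(-1/44856) = (53*(-107 + 110))*(-1/44856) = (53*3)*(-1/44856) = 159*(-1/44856) = -53/14952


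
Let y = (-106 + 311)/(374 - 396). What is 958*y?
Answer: -98195/11 ≈ -8926.8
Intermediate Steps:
y = -205/22 (y = 205/(-22) = 205*(-1/22) = -205/22 ≈ -9.3182)
958*y = 958*(-205/22) = -98195/11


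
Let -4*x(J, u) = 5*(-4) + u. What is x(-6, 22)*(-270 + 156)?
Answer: 57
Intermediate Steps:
x(J, u) = 5 - u/4 (x(J, u) = -(5*(-4) + u)/4 = -(-20 + u)/4 = 5 - u/4)
x(-6, 22)*(-270 + 156) = (5 - 1/4*22)*(-270 + 156) = (5 - 11/2)*(-114) = -1/2*(-114) = 57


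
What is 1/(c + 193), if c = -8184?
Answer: -1/7991 ≈ -0.00012514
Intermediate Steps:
1/(c + 193) = 1/(-8184 + 193) = 1/(-7991) = -1/7991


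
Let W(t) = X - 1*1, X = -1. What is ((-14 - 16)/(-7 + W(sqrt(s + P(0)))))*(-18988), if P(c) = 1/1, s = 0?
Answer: -189880/3 ≈ -63293.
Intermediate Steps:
P(c) = 1
W(t) = -2 (W(t) = -1 - 1*1 = -1 - 1 = -2)
((-14 - 16)/(-7 + W(sqrt(s + P(0)))))*(-18988) = ((-14 - 16)/(-7 - 2))*(-18988) = -30/(-9)*(-18988) = -30*(-1/9)*(-18988) = (10/3)*(-18988) = -189880/3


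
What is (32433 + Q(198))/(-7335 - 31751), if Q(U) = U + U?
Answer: -32829/39086 ≈ -0.83992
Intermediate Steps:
Q(U) = 2*U
(32433 + Q(198))/(-7335 - 31751) = (32433 + 2*198)/(-7335 - 31751) = (32433 + 396)/(-39086) = 32829*(-1/39086) = -32829/39086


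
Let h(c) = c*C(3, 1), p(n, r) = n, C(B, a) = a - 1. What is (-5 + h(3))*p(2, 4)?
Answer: -10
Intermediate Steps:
C(B, a) = -1 + a
h(c) = 0 (h(c) = c*(-1 + 1) = c*0 = 0)
(-5 + h(3))*p(2, 4) = (-5 + 0)*2 = -5*2 = -10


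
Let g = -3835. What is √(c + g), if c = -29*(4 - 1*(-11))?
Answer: I*√4270 ≈ 65.345*I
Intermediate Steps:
c = -435 (c = -29*(4 + 11) = -29*15 = -435)
√(c + g) = √(-435 - 3835) = √(-4270) = I*√4270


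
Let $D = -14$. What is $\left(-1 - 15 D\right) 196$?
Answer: $40964$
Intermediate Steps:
$\left(-1 - 15 D\right) 196 = \left(-1 - -210\right) 196 = \left(-1 + 210\right) 196 = 209 \cdot 196 = 40964$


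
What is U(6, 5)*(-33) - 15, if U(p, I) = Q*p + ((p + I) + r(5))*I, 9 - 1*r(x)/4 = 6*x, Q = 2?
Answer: 11634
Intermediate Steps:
r(x) = 36 - 24*x
U(p, I) = 2*p + I*(-84 + I + p) (U(p, I) = 2*p + ((p + I) + (36 - 24*5))*I = 2*p + ((I + p) + (36 - 120))*I = 2*p + ((I + p) - 84)*I = 2*p + (-84 + I + p)*I = 2*p + I*(-84 + I + p))
U(6, 5)*(-33) - 15 = (5**2 - 84*5 + 2*6 + 5*6)*(-33) - 15 = (25 - 420 + 12 + 30)*(-33) - 15 = -353*(-33) - 15 = 11649 - 15 = 11634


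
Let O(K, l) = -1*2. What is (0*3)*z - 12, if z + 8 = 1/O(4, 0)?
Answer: -12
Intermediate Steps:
O(K, l) = -2
z = -17/2 (z = -8 + 1/(-2) = -8 - 1/2 = -17/2 ≈ -8.5000)
(0*3)*z - 12 = (0*3)*(-17/2) - 12 = 0*(-17/2) - 12 = 0 - 12 = -12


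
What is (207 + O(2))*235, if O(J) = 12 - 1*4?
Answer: 50525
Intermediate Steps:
O(J) = 8 (O(J) = 12 - 4 = 8)
(207 + O(2))*235 = (207 + 8)*235 = 215*235 = 50525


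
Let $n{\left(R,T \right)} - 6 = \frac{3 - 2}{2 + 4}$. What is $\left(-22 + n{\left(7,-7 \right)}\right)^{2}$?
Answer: $\frac{9025}{36} \approx 250.69$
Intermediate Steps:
$n{\left(R,T \right)} = \frac{37}{6}$ ($n{\left(R,T \right)} = 6 + \frac{3 - 2}{2 + 4} = 6 + 1 \cdot \frac{1}{6} = 6 + \frac{1}{6} = \frac{37}{6}$)
$\left(-22 + n{\left(7,-7 \right)}\right)^{2} = \left(-22 + \frac{37}{6}\right)^{2} = \left(- \frac{95}{6}\right)^{2} = \frac{9025}{36}$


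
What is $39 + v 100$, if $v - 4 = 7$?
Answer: $1139$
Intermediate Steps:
$v = 11$ ($v = 4 + 7 = 11$)
$39 + v 100 = 39 + 11 \cdot 100 = 39 + 1100 = 1139$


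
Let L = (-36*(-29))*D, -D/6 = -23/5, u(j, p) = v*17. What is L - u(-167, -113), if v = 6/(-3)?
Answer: 144242/5 ≈ 28848.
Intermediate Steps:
v = -2 (v = 6*(-⅓) = -2)
u(j, p) = -34 (u(j, p) = -2*17 = -34)
D = 138/5 (D = -(-138)/5 = -6*(-23/5) = 138/5 ≈ 27.600)
L = 144072/5 (L = -36*(-29)*(138/5) = 1044*(138/5) = 144072/5 ≈ 28814.)
L - u(-167, -113) = 144072/5 - 1*(-34) = 144072/5 + 34 = 144242/5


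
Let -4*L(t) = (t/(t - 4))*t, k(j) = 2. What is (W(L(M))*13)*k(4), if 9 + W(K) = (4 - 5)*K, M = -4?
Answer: -247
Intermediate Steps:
L(t) = -t²/(4*(-4 + t)) (L(t) = -t/(t - 4)*t/4 = -t/(-4 + t)*t/4 = -t²/(4*(-4 + t)))
W(K) = -9 - K (W(K) = -9 + (4 - 5)*K = -9 - K)
(W(L(M))*13)*k(4) = ((-9 - (-1)*(-4)²/(-16 + 4*(-4)))*13)*2 = ((-9 - (-1)*16/(-16 - 16))*13)*2 = ((-9 - (-1)*16/(-32))*13)*2 = ((-9 - (-1)*16*(-1)/32)*13)*2 = ((-9 - 1*½)*13)*2 = ((-9 - ½)*13)*2 = -19/2*13*2 = -247/2*2 = -247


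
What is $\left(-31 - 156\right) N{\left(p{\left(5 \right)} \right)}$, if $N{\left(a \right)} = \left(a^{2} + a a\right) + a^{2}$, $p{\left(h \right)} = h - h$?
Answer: $0$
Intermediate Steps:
$p{\left(h \right)} = 0$
$N{\left(a \right)} = 3 a^{2}$ ($N{\left(a \right)} = \left(a^{2} + a^{2}\right) + a^{2} = 2 a^{2} + a^{2} = 3 a^{2}$)
$\left(-31 - 156\right) N{\left(p{\left(5 \right)} \right)} = \left(-31 - 156\right) 3 \cdot 0^{2} = - 187 \cdot 3 \cdot 0 = \left(-187\right) 0 = 0$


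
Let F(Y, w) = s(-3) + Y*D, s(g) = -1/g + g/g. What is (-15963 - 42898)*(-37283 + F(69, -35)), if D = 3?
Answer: 6546755864/3 ≈ 2.1823e+9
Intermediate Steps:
s(g) = 1 - 1/g (s(g) = -1/g + 1 = 1 - 1/g)
F(Y, w) = 4/3 + 3*Y (F(Y, w) = (-1 - 3)/(-3) + Y*3 = -⅓*(-4) + 3*Y = 4/3 + 3*Y)
(-15963 - 42898)*(-37283 + F(69, -35)) = (-15963 - 42898)*(-37283 + (4/3 + 3*69)) = -58861*(-37283 + (4/3 + 207)) = -58861*(-37283 + 625/3) = -58861*(-111224/3) = 6546755864/3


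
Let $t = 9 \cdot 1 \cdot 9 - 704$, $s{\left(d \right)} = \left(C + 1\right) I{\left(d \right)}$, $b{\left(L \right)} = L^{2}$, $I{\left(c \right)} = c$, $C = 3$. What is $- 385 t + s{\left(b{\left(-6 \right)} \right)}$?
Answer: $239999$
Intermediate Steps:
$s{\left(d \right)} = 4 d$ ($s{\left(d \right)} = \left(3 + 1\right) d = 4 d$)
$t = -623$ ($t = 9 \cdot 9 - 704 = 81 - 704 = -623$)
$- 385 t + s{\left(b{\left(-6 \right)} \right)} = \left(-385\right) \left(-623\right) + 4 \left(-6\right)^{2} = 239855 + 4 \cdot 36 = 239855 + 144 = 239999$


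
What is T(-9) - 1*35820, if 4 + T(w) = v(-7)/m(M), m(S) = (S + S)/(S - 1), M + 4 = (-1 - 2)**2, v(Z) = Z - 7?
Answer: -179148/5 ≈ -35830.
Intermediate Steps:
v(Z) = -7 + Z
M = 5 (M = -4 + (-1 - 2)**2 = -4 + (-3)**2 = -4 + 9 = 5)
m(S) = 2*S/(-1 + S) (m(S) = (2*S)/(-1 + S) = 2*S/(-1 + S))
T(w) = -48/5 (T(w) = -4 + (-7 - 7)/((2*5/(-1 + 5))) = -4 - 14/(2*5/4) = -4 - 14/(2*5*(1/4)) = -4 - 14/5/2 = -4 - 14*2/5 = -4 - 28/5 = -48/5)
T(-9) - 1*35820 = -48/5 - 1*35820 = -48/5 - 35820 = -179148/5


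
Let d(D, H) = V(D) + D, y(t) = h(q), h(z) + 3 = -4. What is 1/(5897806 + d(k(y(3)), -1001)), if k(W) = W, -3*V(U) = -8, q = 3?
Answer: 3/17693405 ≈ 1.6955e-7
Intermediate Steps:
h(z) = -7 (h(z) = -3 - 4 = -7)
V(U) = 8/3 (V(U) = -1/3*(-8) = 8/3)
y(t) = -7
d(D, H) = 8/3 + D
1/(5897806 + d(k(y(3)), -1001)) = 1/(5897806 + (8/3 - 7)) = 1/(5897806 - 13/3) = 1/(17693405/3) = 3/17693405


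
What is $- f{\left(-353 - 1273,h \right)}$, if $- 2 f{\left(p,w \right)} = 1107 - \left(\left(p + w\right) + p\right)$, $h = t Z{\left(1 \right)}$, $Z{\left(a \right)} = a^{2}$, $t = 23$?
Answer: $2168$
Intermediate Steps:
$h = 23$ ($h = 23 \cdot 1^{2} = 23 \cdot 1 = 23$)
$f{\left(p,w \right)} = - \frac{1107}{2} + p + \frac{w}{2}$ ($f{\left(p,w \right)} = - \frac{1107 - \left(\left(p + w\right) + p\right)}{2} = - \frac{1107 - \left(w + 2 p\right)}{2} = - \frac{1107 - w - 2 p}{2} = - \frac{1107}{2} + p + \frac{w}{2}$)
$- f{\left(-353 - 1273,h \right)} = - (- \frac{1107}{2} - 1626 + \frac{1}{2} \cdot 23) = - (- \frac{1107}{2} - 1626 + \frac{23}{2}) = \left(-1\right) \left(-2168\right) = 2168$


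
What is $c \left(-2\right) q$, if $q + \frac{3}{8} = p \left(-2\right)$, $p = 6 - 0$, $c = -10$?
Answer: $- \frac{495}{2} \approx -247.5$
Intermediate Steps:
$p = 6$ ($p = 6 + 0 = 6$)
$q = - \frac{99}{8}$ ($q = - \frac{3}{8} + 6 \left(-2\right) = - \frac{3}{8} - 12 = - \frac{99}{8} \approx -12.375$)
$c \left(-2\right) q = \left(-10\right) \left(-2\right) \left(- \frac{99}{8}\right) = 20 \left(- \frac{99}{8}\right) = - \frac{495}{2}$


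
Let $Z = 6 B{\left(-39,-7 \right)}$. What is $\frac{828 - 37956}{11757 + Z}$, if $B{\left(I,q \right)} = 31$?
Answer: $- \frac{12376}{3981} \approx -3.1088$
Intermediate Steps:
$Z = 186$ ($Z = 6 \cdot 31 = 186$)
$\frac{828 - 37956}{11757 + Z} = \frac{828 - 37956}{11757 + 186} = \frac{828 - 37956}{11943} = \left(828 - 37956\right) \frac{1}{11943} = \left(-37128\right) \frac{1}{11943} = - \frac{12376}{3981}$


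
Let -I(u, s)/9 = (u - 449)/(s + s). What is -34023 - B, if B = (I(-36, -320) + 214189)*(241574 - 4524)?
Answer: -3249402861947/64 ≈ -5.0772e+10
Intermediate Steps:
I(u, s) = -9*(-449 + u)/(2*s) (I(u, s) = -9*(u - 449)/(s + s) = -9*(-449 + u)/(2*s))
B = 3249400684475/64 (B = ((9/2)*(449 - 1*(-36))/(-320) + 214189)*(241574 - 4524) = ((9/2)*(-1/320)*(449 + 36) + 214189)*237050 = ((9/2)*(-1/320)*485 + 214189)*237050 = (-873/128 + 214189)*237050 = (27415319/128)*237050 = 3249400684475/64 ≈ 5.0772e+10)
-34023 - B = -34023 - 1*3249400684475/64 = -34023 - 3249400684475/64 = -3249402861947/64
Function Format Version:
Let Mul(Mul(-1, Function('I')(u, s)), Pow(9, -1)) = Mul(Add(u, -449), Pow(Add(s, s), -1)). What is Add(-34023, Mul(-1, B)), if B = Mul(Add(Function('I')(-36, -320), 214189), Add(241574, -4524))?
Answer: Rational(-3249402861947, 64) ≈ -5.0772e+10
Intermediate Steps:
Function('I')(u, s) = Mul(Rational(-9, 2), Pow(s, -1), Add(-449, u)) (Function('I')(u, s) = Mul(-9, Mul(Add(u, -449), Pow(Add(s, s), -1))) = Mul(-9, Mul(Add(-449, u), Pow(Mul(2, s), -1))) = Mul(-9, Mul(Add(-449, u), Mul(Rational(1, 2), Pow(s, -1)))) = Mul(-9, Mul(Rational(1, 2), Pow(s, -1), Add(-449, u))) = Mul(Rational(-9, 2), Pow(s, -1), Add(-449, u)))
B = Rational(3249400684475, 64) (B = Mul(Add(Mul(Rational(9, 2), Pow(-320, -1), Add(449, Mul(-1, -36))), 214189), Add(241574, -4524)) = Mul(Add(Mul(Rational(9, 2), Rational(-1, 320), Add(449, 36)), 214189), 237050) = Mul(Add(Mul(Rational(9, 2), Rational(-1, 320), 485), 214189), 237050) = Mul(Add(Rational(-873, 128), 214189), 237050) = Mul(Rational(27415319, 128), 237050) = Rational(3249400684475, 64) ≈ 5.0772e+10)
Add(-34023, Mul(-1, B)) = Add(-34023, Mul(-1, Rational(3249400684475, 64))) = Add(-34023, Rational(-3249400684475, 64)) = Rational(-3249402861947, 64)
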